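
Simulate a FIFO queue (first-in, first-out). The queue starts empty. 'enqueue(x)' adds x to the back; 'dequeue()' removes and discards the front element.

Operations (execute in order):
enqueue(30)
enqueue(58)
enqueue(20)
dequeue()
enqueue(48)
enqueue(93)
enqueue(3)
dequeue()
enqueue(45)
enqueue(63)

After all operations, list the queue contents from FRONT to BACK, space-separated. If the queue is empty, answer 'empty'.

enqueue(30): [30]
enqueue(58): [30, 58]
enqueue(20): [30, 58, 20]
dequeue(): [58, 20]
enqueue(48): [58, 20, 48]
enqueue(93): [58, 20, 48, 93]
enqueue(3): [58, 20, 48, 93, 3]
dequeue(): [20, 48, 93, 3]
enqueue(45): [20, 48, 93, 3, 45]
enqueue(63): [20, 48, 93, 3, 45, 63]

Answer: 20 48 93 3 45 63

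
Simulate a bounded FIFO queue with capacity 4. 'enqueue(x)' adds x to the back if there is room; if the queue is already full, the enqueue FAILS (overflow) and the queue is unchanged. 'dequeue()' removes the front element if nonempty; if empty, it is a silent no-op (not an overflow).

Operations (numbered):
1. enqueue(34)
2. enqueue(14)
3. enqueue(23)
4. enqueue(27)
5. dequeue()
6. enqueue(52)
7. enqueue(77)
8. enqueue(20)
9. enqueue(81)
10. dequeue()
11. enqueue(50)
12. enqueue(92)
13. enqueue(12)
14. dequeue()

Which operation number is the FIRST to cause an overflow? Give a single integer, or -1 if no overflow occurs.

Answer: 7

Derivation:
1. enqueue(34): size=1
2. enqueue(14): size=2
3. enqueue(23): size=3
4. enqueue(27): size=4
5. dequeue(): size=3
6. enqueue(52): size=4
7. enqueue(77): size=4=cap → OVERFLOW (fail)
8. enqueue(20): size=4=cap → OVERFLOW (fail)
9. enqueue(81): size=4=cap → OVERFLOW (fail)
10. dequeue(): size=3
11. enqueue(50): size=4
12. enqueue(92): size=4=cap → OVERFLOW (fail)
13. enqueue(12): size=4=cap → OVERFLOW (fail)
14. dequeue(): size=3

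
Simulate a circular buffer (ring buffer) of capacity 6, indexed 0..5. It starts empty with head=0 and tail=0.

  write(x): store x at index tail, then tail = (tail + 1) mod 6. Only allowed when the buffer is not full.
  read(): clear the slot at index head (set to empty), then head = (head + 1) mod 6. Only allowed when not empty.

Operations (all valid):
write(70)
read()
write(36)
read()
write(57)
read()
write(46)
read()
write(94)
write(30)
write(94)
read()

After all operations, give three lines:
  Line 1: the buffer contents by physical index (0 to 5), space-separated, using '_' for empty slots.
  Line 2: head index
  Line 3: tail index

Answer: 94 _ _ _ _ 30
5
1

Derivation:
write(70): buf=[70 _ _ _ _ _], head=0, tail=1, size=1
read(): buf=[_ _ _ _ _ _], head=1, tail=1, size=0
write(36): buf=[_ 36 _ _ _ _], head=1, tail=2, size=1
read(): buf=[_ _ _ _ _ _], head=2, tail=2, size=0
write(57): buf=[_ _ 57 _ _ _], head=2, tail=3, size=1
read(): buf=[_ _ _ _ _ _], head=3, tail=3, size=0
write(46): buf=[_ _ _ 46 _ _], head=3, tail=4, size=1
read(): buf=[_ _ _ _ _ _], head=4, tail=4, size=0
write(94): buf=[_ _ _ _ 94 _], head=4, tail=5, size=1
write(30): buf=[_ _ _ _ 94 30], head=4, tail=0, size=2
write(94): buf=[94 _ _ _ 94 30], head=4, tail=1, size=3
read(): buf=[94 _ _ _ _ 30], head=5, tail=1, size=2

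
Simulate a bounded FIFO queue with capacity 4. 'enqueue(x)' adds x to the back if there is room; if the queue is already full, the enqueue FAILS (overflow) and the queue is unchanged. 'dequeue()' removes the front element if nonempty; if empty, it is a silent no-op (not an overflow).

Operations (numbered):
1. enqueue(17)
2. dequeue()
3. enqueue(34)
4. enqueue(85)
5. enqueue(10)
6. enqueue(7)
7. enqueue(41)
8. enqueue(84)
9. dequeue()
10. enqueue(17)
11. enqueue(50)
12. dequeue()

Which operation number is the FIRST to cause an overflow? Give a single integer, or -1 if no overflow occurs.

Answer: 7

Derivation:
1. enqueue(17): size=1
2. dequeue(): size=0
3. enqueue(34): size=1
4. enqueue(85): size=2
5. enqueue(10): size=3
6. enqueue(7): size=4
7. enqueue(41): size=4=cap → OVERFLOW (fail)
8. enqueue(84): size=4=cap → OVERFLOW (fail)
9. dequeue(): size=3
10. enqueue(17): size=4
11. enqueue(50): size=4=cap → OVERFLOW (fail)
12. dequeue(): size=3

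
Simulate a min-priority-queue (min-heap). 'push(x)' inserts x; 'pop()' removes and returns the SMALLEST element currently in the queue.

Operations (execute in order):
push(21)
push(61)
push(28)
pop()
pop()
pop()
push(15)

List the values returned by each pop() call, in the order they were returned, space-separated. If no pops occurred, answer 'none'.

push(21): heap contents = [21]
push(61): heap contents = [21, 61]
push(28): heap contents = [21, 28, 61]
pop() → 21: heap contents = [28, 61]
pop() → 28: heap contents = [61]
pop() → 61: heap contents = []
push(15): heap contents = [15]

Answer: 21 28 61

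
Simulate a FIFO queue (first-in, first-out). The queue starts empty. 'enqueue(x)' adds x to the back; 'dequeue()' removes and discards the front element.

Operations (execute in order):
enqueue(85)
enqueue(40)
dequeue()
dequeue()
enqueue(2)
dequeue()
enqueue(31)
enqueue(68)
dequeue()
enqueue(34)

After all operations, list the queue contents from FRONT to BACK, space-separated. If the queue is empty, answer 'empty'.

enqueue(85): [85]
enqueue(40): [85, 40]
dequeue(): [40]
dequeue(): []
enqueue(2): [2]
dequeue(): []
enqueue(31): [31]
enqueue(68): [31, 68]
dequeue(): [68]
enqueue(34): [68, 34]

Answer: 68 34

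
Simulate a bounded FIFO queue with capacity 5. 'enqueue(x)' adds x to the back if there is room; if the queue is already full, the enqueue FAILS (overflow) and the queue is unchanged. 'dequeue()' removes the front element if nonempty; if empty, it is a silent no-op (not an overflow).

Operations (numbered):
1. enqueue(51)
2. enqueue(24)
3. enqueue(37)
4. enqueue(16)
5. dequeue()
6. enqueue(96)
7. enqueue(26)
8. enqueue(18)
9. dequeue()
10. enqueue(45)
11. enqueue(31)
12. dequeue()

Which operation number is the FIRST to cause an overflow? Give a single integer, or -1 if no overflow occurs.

1. enqueue(51): size=1
2. enqueue(24): size=2
3. enqueue(37): size=3
4. enqueue(16): size=4
5. dequeue(): size=3
6. enqueue(96): size=4
7. enqueue(26): size=5
8. enqueue(18): size=5=cap → OVERFLOW (fail)
9. dequeue(): size=4
10. enqueue(45): size=5
11. enqueue(31): size=5=cap → OVERFLOW (fail)
12. dequeue(): size=4

Answer: 8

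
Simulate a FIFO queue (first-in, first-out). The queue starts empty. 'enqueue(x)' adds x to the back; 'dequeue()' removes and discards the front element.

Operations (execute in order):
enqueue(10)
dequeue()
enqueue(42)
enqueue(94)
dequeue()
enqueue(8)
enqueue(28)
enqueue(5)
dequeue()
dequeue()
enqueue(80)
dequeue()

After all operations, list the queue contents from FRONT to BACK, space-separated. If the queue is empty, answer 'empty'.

enqueue(10): [10]
dequeue(): []
enqueue(42): [42]
enqueue(94): [42, 94]
dequeue(): [94]
enqueue(8): [94, 8]
enqueue(28): [94, 8, 28]
enqueue(5): [94, 8, 28, 5]
dequeue(): [8, 28, 5]
dequeue(): [28, 5]
enqueue(80): [28, 5, 80]
dequeue(): [5, 80]

Answer: 5 80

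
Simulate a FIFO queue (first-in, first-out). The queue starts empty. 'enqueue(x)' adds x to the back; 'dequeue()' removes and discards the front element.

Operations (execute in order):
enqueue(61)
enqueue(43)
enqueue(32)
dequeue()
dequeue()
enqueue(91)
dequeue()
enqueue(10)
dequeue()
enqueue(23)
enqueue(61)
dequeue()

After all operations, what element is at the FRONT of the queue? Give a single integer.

Answer: 23

Derivation:
enqueue(61): queue = [61]
enqueue(43): queue = [61, 43]
enqueue(32): queue = [61, 43, 32]
dequeue(): queue = [43, 32]
dequeue(): queue = [32]
enqueue(91): queue = [32, 91]
dequeue(): queue = [91]
enqueue(10): queue = [91, 10]
dequeue(): queue = [10]
enqueue(23): queue = [10, 23]
enqueue(61): queue = [10, 23, 61]
dequeue(): queue = [23, 61]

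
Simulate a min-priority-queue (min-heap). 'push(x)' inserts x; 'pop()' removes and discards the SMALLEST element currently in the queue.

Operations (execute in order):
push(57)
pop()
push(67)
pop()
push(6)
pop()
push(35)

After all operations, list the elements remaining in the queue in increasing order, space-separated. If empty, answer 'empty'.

push(57): heap contents = [57]
pop() → 57: heap contents = []
push(67): heap contents = [67]
pop() → 67: heap contents = []
push(6): heap contents = [6]
pop() → 6: heap contents = []
push(35): heap contents = [35]

Answer: 35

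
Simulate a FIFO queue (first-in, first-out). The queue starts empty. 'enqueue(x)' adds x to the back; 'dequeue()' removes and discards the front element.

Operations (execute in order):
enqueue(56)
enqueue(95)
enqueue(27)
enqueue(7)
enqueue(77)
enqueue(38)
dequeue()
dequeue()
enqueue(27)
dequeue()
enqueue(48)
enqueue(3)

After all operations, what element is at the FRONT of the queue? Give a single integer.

Answer: 7

Derivation:
enqueue(56): queue = [56]
enqueue(95): queue = [56, 95]
enqueue(27): queue = [56, 95, 27]
enqueue(7): queue = [56, 95, 27, 7]
enqueue(77): queue = [56, 95, 27, 7, 77]
enqueue(38): queue = [56, 95, 27, 7, 77, 38]
dequeue(): queue = [95, 27, 7, 77, 38]
dequeue(): queue = [27, 7, 77, 38]
enqueue(27): queue = [27, 7, 77, 38, 27]
dequeue(): queue = [7, 77, 38, 27]
enqueue(48): queue = [7, 77, 38, 27, 48]
enqueue(3): queue = [7, 77, 38, 27, 48, 3]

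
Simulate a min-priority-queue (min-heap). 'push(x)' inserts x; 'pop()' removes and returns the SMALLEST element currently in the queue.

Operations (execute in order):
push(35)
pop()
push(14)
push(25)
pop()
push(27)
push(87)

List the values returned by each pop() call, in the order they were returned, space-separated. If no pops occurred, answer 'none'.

push(35): heap contents = [35]
pop() → 35: heap contents = []
push(14): heap contents = [14]
push(25): heap contents = [14, 25]
pop() → 14: heap contents = [25]
push(27): heap contents = [25, 27]
push(87): heap contents = [25, 27, 87]

Answer: 35 14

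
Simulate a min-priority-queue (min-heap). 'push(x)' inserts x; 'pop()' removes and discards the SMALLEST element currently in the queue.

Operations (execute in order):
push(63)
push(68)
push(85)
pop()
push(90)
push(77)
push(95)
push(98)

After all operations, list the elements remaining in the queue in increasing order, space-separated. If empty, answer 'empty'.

push(63): heap contents = [63]
push(68): heap contents = [63, 68]
push(85): heap contents = [63, 68, 85]
pop() → 63: heap contents = [68, 85]
push(90): heap contents = [68, 85, 90]
push(77): heap contents = [68, 77, 85, 90]
push(95): heap contents = [68, 77, 85, 90, 95]
push(98): heap contents = [68, 77, 85, 90, 95, 98]

Answer: 68 77 85 90 95 98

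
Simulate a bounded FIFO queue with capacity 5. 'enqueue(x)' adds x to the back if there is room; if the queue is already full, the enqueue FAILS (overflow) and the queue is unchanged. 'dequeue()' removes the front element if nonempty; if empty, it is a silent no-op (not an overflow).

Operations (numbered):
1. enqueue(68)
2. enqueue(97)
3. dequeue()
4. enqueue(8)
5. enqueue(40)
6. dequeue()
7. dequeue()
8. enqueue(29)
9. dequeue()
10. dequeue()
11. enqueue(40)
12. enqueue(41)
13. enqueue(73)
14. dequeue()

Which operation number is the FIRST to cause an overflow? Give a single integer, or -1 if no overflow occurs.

Answer: -1

Derivation:
1. enqueue(68): size=1
2. enqueue(97): size=2
3. dequeue(): size=1
4. enqueue(8): size=2
5. enqueue(40): size=3
6. dequeue(): size=2
7. dequeue(): size=1
8. enqueue(29): size=2
9. dequeue(): size=1
10. dequeue(): size=0
11. enqueue(40): size=1
12. enqueue(41): size=2
13. enqueue(73): size=3
14. dequeue(): size=2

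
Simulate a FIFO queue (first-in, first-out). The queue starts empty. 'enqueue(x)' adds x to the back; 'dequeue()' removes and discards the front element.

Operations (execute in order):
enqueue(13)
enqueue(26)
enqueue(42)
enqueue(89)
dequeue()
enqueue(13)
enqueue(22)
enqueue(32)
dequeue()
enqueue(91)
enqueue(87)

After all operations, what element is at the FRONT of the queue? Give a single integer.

enqueue(13): queue = [13]
enqueue(26): queue = [13, 26]
enqueue(42): queue = [13, 26, 42]
enqueue(89): queue = [13, 26, 42, 89]
dequeue(): queue = [26, 42, 89]
enqueue(13): queue = [26, 42, 89, 13]
enqueue(22): queue = [26, 42, 89, 13, 22]
enqueue(32): queue = [26, 42, 89, 13, 22, 32]
dequeue(): queue = [42, 89, 13, 22, 32]
enqueue(91): queue = [42, 89, 13, 22, 32, 91]
enqueue(87): queue = [42, 89, 13, 22, 32, 91, 87]

Answer: 42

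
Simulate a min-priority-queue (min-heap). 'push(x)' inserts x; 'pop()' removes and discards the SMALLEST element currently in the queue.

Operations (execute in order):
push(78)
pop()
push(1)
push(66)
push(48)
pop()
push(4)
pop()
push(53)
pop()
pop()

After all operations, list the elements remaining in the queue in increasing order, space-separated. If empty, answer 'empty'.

Answer: 66

Derivation:
push(78): heap contents = [78]
pop() → 78: heap contents = []
push(1): heap contents = [1]
push(66): heap contents = [1, 66]
push(48): heap contents = [1, 48, 66]
pop() → 1: heap contents = [48, 66]
push(4): heap contents = [4, 48, 66]
pop() → 4: heap contents = [48, 66]
push(53): heap contents = [48, 53, 66]
pop() → 48: heap contents = [53, 66]
pop() → 53: heap contents = [66]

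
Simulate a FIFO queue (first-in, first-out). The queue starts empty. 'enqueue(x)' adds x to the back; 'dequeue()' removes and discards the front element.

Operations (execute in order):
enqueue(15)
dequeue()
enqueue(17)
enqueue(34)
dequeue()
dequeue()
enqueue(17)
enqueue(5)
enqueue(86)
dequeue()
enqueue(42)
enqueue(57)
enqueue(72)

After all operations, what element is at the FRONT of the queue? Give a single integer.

enqueue(15): queue = [15]
dequeue(): queue = []
enqueue(17): queue = [17]
enqueue(34): queue = [17, 34]
dequeue(): queue = [34]
dequeue(): queue = []
enqueue(17): queue = [17]
enqueue(5): queue = [17, 5]
enqueue(86): queue = [17, 5, 86]
dequeue(): queue = [5, 86]
enqueue(42): queue = [5, 86, 42]
enqueue(57): queue = [5, 86, 42, 57]
enqueue(72): queue = [5, 86, 42, 57, 72]

Answer: 5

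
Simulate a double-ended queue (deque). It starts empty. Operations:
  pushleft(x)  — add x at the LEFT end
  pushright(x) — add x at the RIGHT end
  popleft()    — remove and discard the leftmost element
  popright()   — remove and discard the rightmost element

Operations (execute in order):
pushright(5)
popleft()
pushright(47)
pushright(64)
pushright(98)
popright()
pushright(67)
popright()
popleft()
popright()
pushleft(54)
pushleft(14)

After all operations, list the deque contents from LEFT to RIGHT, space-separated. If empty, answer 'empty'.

pushright(5): [5]
popleft(): []
pushright(47): [47]
pushright(64): [47, 64]
pushright(98): [47, 64, 98]
popright(): [47, 64]
pushright(67): [47, 64, 67]
popright(): [47, 64]
popleft(): [64]
popright(): []
pushleft(54): [54]
pushleft(14): [14, 54]

Answer: 14 54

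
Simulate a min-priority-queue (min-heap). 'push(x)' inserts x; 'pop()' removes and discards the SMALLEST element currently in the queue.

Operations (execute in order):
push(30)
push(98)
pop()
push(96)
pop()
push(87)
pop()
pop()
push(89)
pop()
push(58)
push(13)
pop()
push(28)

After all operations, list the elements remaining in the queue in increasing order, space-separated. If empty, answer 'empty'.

push(30): heap contents = [30]
push(98): heap contents = [30, 98]
pop() → 30: heap contents = [98]
push(96): heap contents = [96, 98]
pop() → 96: heap contents = [98]
push(87): heap contents = [87, 98]
pop() → 87: heap contents = [98]
pop() → 98: heap contents = []
push(89): heap contents = [89]
pop() → 89: heap contents = []
push(58): heap contents = [58]
push(13): heap contents = [13, 58]
pop() → 13: heap contents = [58]
push(28): heap contents = [28, 58]

Answer: 28 58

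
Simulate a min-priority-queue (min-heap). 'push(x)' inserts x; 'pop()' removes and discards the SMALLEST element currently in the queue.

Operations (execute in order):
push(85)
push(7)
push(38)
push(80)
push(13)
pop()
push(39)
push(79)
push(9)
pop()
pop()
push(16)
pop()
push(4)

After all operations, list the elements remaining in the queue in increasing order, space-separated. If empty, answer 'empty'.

push(85): heap contents = [85]
push(7): heap contents = [7, 85]
push(38): heap contents = [7, 38, 85]
push(80): heap contents = [7, 38, 80, 85]
push(13): heap contents = [7, 13, 38, 80, 85]
pop() → 7: heap contents = [13, 38, 80, 85]
push(39): heap contents = [13, 38, 39, 80, 85]
push(79): heap contents = [13, 38, 39, 79, 80, 85]
push(9): heap contents = [9, 13, 38, 39, 79, 80, 85]
pop() → 9: heap contents = [13, 38, 39, 79, 80, 85]
pop() → 13: heap contents = [38, 39, 79, 80, 85]
push(16): heap contents = [16, 38, 39, 79, 80, 85]
pop() → 16: heap contents = [38, 39, 79, 80, 85]
push(4): heap contents = [4, 38, 39, 79, 80, 85]

Answer: 4 38 39 79 80 85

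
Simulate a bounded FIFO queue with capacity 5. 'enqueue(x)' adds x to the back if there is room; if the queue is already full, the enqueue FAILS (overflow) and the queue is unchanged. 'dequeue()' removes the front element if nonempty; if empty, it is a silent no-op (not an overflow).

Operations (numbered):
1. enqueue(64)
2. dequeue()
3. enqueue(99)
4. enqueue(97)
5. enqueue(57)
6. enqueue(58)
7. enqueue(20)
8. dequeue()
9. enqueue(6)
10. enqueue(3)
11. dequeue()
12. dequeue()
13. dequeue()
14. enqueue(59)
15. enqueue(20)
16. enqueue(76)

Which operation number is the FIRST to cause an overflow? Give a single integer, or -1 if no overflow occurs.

1. enqueue(64): size=1
2. dequeue(): size=0
3. enqueue(99): size=1
4. enqueue(97): size=2
5. enqueue(57): size=3
6. enqueue(58): size=4
7. enqueue(20): size=5
8. dequeue(): size=4
9. enqueue(6): size=5
10. enqueue(3): size=5=cap → OVERFLOW (fail)
11. dequeue(): size=4
12. dequeue(): size=3
13. dequeue(): size=2
14. enqueue(59): size=3
15. enqueue(20): size=4
16. enqueue(76): size=5

Answer: 10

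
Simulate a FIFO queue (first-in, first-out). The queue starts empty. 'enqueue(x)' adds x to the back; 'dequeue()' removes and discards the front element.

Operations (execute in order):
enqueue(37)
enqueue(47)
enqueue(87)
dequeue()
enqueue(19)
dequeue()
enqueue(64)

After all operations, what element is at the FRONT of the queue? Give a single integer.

enqueue(37): queue = [37]
enqueue(47): queue = [37, 47]
enqueue(87): queue = [37, 47, 87]
dequeue(): queue = [47, 87]
enqueue(19): queue = [47, 87, 19]
dequeue(): queue = [87, 19]
enqueue(64): queue = [87, 19, 64]

Answer: 87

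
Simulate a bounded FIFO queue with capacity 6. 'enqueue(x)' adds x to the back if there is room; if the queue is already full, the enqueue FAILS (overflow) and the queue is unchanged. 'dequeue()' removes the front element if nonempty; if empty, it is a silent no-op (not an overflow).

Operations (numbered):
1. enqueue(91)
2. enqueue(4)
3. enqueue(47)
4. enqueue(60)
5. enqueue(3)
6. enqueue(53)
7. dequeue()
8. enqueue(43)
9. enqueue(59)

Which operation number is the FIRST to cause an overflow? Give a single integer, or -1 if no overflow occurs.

Answer: 9

Derivation:
1. enqueue(91): size=1
2. enqueue(4): size=2
3. enqueue(47): size=3
4. enqueue(60): size=4
5. enqueue(3): size=5
6. enqueue(53): size=6
7. dequeue(): size=5
8. enqueue(43): size=6
9. enqueue(59): size=6=cap → OVERFLOW (fail)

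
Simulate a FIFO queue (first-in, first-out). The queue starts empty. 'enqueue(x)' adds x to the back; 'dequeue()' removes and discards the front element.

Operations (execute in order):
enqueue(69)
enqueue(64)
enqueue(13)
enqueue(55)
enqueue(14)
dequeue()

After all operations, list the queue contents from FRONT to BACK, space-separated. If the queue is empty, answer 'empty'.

Answer: 64 13 55 14

Derivation:
enqueue(69): [69]
enqueue(64): [69, 64]
enqueue(13): [69, 64, 13]
enqueue(55): [69, 64, 13, 55]
enqueue(14): [69, 64, 13, 55, 14]
dequeue(): [64, 13, 55, 14]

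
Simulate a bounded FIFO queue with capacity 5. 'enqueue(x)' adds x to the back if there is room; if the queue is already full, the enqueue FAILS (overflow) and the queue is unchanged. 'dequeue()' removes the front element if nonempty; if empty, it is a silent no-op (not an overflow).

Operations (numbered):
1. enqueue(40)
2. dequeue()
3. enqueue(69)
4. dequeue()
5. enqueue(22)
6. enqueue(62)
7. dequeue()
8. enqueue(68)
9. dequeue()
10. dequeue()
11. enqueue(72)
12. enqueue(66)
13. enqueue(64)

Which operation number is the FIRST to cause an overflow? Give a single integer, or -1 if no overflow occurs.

Answer: -1

Derivation:
1. enqueue(40): size=1
2. dequeue(): size=0
3. enqueue(69): size=1
4. dequeue(): size=0
5. enqueue(22): size=1
6. enqueue(62): size=2
7. dequeue(): size=1
8. enqueue(68): size=2
9. dequeue(): size=1
10. dequeue(): size=0
11. enqueue(72): size=1
12. enqueue(66): size=2
13. enqueue(64): size=3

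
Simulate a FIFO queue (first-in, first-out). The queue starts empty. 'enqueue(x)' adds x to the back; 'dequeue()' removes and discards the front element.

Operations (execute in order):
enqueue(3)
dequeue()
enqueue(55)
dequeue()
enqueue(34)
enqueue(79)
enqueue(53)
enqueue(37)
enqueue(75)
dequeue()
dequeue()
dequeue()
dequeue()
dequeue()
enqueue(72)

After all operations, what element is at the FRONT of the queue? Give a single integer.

Answer: 72

Derivation:
enqueue(3): queue = [3]
dequeue(): queue = []
enqueue(55): queue = [55]
dequeue(): queue = []
enqueue(34): queue = [34]
enqueue(79): queue = [34, 79]
enqueue(53): queue = [34, 79, 53]
enqueue(37): queue = [34, 79, 53, 37]
enqueue(75): queue = [34, 79, 53, 37, 75]
dequeue(): queue = [79, 53, 37, 75]
dequeue(): queue = [53, 37, 75]
dequeue(): queue = [37, 75]
dequeue(): queue = [75]
dequeue(): queue = []
enqueue(72): queue = [72]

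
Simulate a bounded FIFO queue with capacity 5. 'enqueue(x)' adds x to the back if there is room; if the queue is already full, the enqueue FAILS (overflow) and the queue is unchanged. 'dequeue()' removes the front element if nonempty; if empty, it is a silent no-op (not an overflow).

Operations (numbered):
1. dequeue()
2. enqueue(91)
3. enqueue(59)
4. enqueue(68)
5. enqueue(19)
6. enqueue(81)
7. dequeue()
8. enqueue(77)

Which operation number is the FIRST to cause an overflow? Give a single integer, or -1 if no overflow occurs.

1. dequeue(): empty, no-op, size=0
2. enqueue(91): size=1
3. enqueue(59): size=2
4. enqueue(68): size=3
5. enqueue(19): size=4
6. enqueue(81): size=5
7. dequeue(): size=4
8. enqueue(77): size=5

Answer: -1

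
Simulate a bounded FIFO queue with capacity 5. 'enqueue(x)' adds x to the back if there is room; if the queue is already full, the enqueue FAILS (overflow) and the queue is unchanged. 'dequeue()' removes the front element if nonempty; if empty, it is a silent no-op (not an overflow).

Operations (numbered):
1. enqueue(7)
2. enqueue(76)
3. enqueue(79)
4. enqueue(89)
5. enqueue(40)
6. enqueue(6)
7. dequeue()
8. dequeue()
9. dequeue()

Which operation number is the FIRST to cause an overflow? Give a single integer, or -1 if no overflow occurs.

Answer: 6

Derivation:
1. enqueue(7): size=1
2. enqueue(76): size=2
3. enqueue(79): size=3
4. enqueue(89): size=4
5. enqueue(40): size=5
6. enqueue(6): size=5=cap → OVERFLOW (fail)
7. dequeue(): size=4
8. dequeue(): size=3
9. dequeue(): size=2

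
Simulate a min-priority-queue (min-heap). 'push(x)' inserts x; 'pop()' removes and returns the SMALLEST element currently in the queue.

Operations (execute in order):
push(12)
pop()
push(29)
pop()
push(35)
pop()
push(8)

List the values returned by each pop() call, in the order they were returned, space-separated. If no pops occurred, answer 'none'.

push(12): heap contents = [12]
pop() → 12: heap contents = []
push(29): heap contents = [29]
pop() → 29: heap contents = []
push(35): heap contents = [35]
pop() → 35: heap contents = []
push(8): heap contents = [8]

Answer: 12 29 35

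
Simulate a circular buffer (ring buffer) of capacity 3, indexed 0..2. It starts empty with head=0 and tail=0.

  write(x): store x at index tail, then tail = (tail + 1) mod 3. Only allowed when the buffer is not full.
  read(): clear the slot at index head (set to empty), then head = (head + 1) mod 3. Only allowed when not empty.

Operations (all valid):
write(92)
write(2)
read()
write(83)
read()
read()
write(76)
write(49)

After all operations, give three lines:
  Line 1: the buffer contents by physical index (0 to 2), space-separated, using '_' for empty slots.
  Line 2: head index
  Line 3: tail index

write(92): buf=[92 _ _], head=0, tail=1, size=1
write(2): buf=[92 2 _], head=0, tail=2, size=2
read(): buf=[_ 2 _], head=1, tail=2, size=1
write(83): buf=[_ 2 83], head=1, tail=0, size=2
read(): buf=[_ _ 83], head=2, tail=0, size=1
read(): buf=[_ _ _], head=0, tail=0, size=0
write(76): buf=[76 _ _], head=0, tail=1, size=1
write(49): buf=[76 49 _], head=0, tail=2, size=2

Answer: 76 49 _
0
2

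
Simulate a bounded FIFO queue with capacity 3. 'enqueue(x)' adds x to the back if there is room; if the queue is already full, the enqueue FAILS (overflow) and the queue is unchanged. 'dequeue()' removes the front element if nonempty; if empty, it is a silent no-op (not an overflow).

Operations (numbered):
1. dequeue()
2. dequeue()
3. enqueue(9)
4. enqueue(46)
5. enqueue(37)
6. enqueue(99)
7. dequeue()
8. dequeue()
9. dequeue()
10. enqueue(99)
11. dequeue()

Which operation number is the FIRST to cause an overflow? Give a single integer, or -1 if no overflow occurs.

1. dequeue(): empty, no-op, size=0
2. dequeue(): empty, no-op, size=0
3. enqueue(9): size=1
4. enqueue(46): size=2
5. enqueue(37): size=3
6. enqueue(99): size=3=cap → OVERFLOW (fail)
7. dequeue(): size=2
8. dequeue(): size=1
9. dequeue(): size=0
10. enqueue(99): size=1
11. dequeue(): size=0

Answer: 6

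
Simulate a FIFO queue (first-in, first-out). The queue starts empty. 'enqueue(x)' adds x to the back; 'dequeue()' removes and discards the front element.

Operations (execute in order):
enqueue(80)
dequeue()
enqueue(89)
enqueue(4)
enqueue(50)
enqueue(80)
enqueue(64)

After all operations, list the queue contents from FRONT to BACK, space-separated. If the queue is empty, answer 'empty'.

enqueue(80): [80]
dequeue(): []
enqueue(89): [89]
enqueue(4): [89, 4]
enqueue(50): [89, 4, 50]
enqueue(80): [89, 4, 50, 80]
enqueue(64): [89, 4, 50, 80, 64]

Answer: 89 4 50 80 64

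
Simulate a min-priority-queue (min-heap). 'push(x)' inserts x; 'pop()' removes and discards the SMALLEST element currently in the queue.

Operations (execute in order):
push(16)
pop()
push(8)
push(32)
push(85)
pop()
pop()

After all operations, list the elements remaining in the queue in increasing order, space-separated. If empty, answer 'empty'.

push(16): heap contents = [16]
pop() → 16: heap contents = []
push(8): heap contents = [8]
push(32): heap contents = [8, 32]
push(85): heap contents = [8, 32, 85]
pop() → 8: heap contents = [32, 85]
pop() → 32: heap contents = [85]

Answer: 85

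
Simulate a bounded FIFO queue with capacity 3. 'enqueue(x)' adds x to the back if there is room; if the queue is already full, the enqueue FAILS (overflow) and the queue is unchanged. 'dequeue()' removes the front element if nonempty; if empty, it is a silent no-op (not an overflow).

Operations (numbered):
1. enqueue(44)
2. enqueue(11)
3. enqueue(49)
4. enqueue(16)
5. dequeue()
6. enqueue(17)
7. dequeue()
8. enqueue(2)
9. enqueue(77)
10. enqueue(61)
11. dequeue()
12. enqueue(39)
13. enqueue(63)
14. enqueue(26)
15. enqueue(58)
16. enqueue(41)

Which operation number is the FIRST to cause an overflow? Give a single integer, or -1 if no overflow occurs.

1. enqueue(44): size=1
2. enqueue(11): size=2
3. enqueue(49): size=3
4. enqueue(16): size=3=cap → OVERFLOW (fail)
5. dequeue(): size=2
6. enqueue(17): size=3
7. dequeue(): size=2
8. enqueue(2): size=3
9. enqueue(77): size=3=cap → OVERFLOW (fail)
10. enqueue(61): size=3=cap → OVERFLOW (fail)
11. dequeue(): size=2
12. enqueue(39): size=3
13. enqueue(63): size=3=cap → OVERFLOW (fail)
14. enqueue(26): size=3=cap → OVERFLOW (fail)
15. enqueue(58): size=3=cap → OVERFLOW (fail)
16. enqueue(41): size=3=cap → OVERFLOW (fail)

Answer: 4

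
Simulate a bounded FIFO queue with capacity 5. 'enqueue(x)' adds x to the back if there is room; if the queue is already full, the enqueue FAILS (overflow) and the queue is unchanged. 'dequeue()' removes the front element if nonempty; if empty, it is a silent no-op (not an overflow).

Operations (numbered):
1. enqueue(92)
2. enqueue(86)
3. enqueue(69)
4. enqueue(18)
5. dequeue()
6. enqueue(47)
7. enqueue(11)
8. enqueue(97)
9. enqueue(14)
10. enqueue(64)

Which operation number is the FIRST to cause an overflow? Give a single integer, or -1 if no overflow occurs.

1. enqueue(92): size=1
2. enqueue(86): size=2
3. enqueue(69): size=3
4. enqueue(18): size=4
5. dequeue(): size=3
6. enqueue(47): size=4
7. enqueue(11): size=5
8. enqueue(97): size=5=cap → OVERFLOW (fail)
9. enqueue(14): size=5=cap → OVERFLOW (fail)
10. enqueue(64): size=5=cap → OVERFLOW (fail)

Answer: 8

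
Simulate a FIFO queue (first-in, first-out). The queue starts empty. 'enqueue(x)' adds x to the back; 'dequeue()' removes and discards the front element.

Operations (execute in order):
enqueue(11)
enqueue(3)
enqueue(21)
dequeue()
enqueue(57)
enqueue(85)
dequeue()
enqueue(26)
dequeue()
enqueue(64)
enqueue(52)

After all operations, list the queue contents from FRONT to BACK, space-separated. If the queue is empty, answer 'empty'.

Answer: 57 85 26 64 52

Derivation:
enqueue(11): [11]
enqueue(3): [11, 3]
enqueue(21): [11, 3, 21]
dequeue(): [3, 21]
enqueue(57): [3, 21, 57]
enqueue(85): [3, 21, 57, 85]
dequeue(): [21, 57, 85]
enqueue(26): [21, 57, 85, 26]
dequeue(): [57, 85, 26]
enqueue(64): [57, 85, 26, 64]
enqueue(52): [57, 85, 26, 64, 52]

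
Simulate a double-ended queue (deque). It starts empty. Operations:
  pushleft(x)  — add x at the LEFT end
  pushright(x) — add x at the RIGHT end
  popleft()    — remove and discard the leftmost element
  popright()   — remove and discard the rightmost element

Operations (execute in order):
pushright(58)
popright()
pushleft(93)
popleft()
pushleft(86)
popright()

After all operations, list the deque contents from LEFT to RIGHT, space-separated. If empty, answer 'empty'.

pushright(58): [58]
popright(): []
pushleft(93): [93]
popleft(): []
pushleft(86): [86]
popright(): []

Answer: empty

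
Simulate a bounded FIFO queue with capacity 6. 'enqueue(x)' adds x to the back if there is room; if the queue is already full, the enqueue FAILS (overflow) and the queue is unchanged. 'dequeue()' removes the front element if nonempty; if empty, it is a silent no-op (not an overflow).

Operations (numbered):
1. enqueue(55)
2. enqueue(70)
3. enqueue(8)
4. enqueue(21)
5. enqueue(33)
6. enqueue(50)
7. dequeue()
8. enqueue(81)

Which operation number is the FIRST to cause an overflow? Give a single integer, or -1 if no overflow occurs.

1. enqueue(55): size=1
2. enqueue(70): size=2
3. enqueue(8): size=3
4. enqueue(21): size=4
5. enqueue(33): size=5
6. enqueue(50): size=6
7. dequeue(): size=5
8. enqueue(81): size=6

Answer: -1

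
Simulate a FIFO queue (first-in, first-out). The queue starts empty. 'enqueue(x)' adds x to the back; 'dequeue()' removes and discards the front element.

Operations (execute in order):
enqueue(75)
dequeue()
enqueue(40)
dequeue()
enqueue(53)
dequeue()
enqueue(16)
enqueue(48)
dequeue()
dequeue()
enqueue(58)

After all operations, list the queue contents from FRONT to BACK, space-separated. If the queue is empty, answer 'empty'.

Answer: 58

Derivation:
enqueue(75): [75]
dequeue(): []
enqueue(40): [40]
dequeue(): []
enqueue(53): [53]
dequeue(): []
enqueue(16): [16]
enqueue(48): [16, 48]
dequeue(): [48]
dequeue(): []
enqueue(58): [58]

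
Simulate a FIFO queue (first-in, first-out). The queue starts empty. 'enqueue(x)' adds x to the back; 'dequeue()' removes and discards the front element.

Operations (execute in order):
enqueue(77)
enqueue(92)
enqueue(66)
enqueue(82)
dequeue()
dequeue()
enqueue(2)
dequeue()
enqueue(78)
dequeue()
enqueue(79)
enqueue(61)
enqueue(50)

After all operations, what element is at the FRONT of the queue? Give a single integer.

Answer: 2

Derivation:
enqueue(77): queue = [77]
enqueue(92): queue = [77, 92]
enqueue(66): queue = [77, 92, 66]
enqueue(82): queue = [77, 92, 66, 82]
dequeue(): queue = [92, 66, 82]
dequeue(): queue = [66, 82]
enqueue(2): queue = [66, 82, 2]
dequeue(): queue = [82, 2]
enqueue(78): queue = [82, 2, 78]
dequeue(): queue = [2, 78]
enqueue(79): queue = [2, 78, 79]
enqueue(61): queue = [2, 78, 79, 61]
enqueue(50): queue = [2, 78, 79, 61, 50]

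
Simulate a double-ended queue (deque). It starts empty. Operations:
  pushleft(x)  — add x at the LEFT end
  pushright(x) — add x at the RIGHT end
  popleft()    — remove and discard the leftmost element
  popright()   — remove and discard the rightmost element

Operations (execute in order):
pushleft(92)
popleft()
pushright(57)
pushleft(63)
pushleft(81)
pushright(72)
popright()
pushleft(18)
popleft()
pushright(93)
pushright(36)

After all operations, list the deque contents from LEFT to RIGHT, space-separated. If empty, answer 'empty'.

Answer: 81 63 57 93 36

Derivation:
pushleft(92): [92]
popleft(): []
pushright(57): [57]
pushleft(63): [63, 57]
pushleft(81): [81, 63, 57]
pushright(72): [81, 63, 57, 72]
popright(): [81, 63, 57]
pushleft(18): [18, 81, 63, 57]
popleft(): [81, 63, 57]
pushright(93): [81, 63, 57, 93]
pushright(36): [81, 63, 57, 93, 36]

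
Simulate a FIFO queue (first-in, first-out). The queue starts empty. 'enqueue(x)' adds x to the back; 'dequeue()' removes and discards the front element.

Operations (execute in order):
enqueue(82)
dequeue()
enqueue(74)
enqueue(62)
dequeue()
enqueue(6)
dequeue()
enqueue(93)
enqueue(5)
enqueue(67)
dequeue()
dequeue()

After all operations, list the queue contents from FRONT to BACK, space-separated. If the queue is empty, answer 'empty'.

enqueue(82): [82]
dequeue(): []
enqueue(74): [74]
enqueue(62): [74, 62]
dequeue(): [62]
enqueue(6): [62, 6]
dequeue(): [6]
enqueue(93): [6, 93]
enqueue(5): [6, 93, 5]
enqueue(67): [6, 93, 5, 67]
dequeue(): [93, 5, 67]
dequeue(): [5, 67]

Answer: 5 67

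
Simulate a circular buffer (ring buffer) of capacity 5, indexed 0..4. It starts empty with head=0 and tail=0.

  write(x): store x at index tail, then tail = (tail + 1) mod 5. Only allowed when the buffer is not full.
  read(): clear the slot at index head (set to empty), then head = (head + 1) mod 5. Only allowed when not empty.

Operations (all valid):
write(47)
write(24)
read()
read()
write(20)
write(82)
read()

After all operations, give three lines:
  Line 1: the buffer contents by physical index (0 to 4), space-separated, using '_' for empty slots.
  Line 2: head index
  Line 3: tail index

Answer: _ _ _ 82 _
3
4

Derivation:
write(47): buf=[47 _ _ _ _], head=0, tail=1, size=1
write(24): buf=[47 24 _ _ _], head=0, tail=2, size=2
read(): buf=[_ 24 _ _ _], head=1, tail=2, size=1
read(): buf=[_ _ _ _ _], head=2, tail=2, size=0
write(20): buf=[_ _ 20 _ _], head=2, tail=3, size=1
write(82): buf=[_ _ 20 82 _], head=2, tail=4, size=2
read(): buf=[_ _ _ 82 _], head=3, tail=4, size=1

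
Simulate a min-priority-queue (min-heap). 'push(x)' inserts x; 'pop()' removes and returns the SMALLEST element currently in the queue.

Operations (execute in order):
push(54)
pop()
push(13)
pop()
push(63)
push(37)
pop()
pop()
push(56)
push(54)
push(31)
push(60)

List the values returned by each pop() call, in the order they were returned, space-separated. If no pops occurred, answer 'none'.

Answer: 54 13 37 63

Derivation:
push(54): heap contents = [54]
pop() → 54: heap contents = []
push(13): heap contents = [13]
pop() → 13: heap contents = []
push(63): heap contents = [63]
push(37): heap contents = [37, 63]
pop() → 37: heap contents = [63]
pop() → 63: heap contents = []
push(56): heap contents = [56]
push(54): heap contents = [54, 56]
push(31): heap contents = [31, 54, 56]
push(60): heap contents = [31, 54, 56, 60]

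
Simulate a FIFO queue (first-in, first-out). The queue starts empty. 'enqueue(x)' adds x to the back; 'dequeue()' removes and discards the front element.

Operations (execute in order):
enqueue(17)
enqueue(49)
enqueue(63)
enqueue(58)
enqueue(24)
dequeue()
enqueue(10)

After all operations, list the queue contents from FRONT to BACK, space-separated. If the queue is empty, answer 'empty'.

enqueue(17): [17]
enqueue(49): [17, 49]
enqueue(63): [17, 49, 63]
enqueue(58): [17, 49, 63, 58]
enqueue(24): [17, 49, 63, 58, 24]
dequeue(): [49, 63, 58, 24]
enqueue(10): [49, 63, 58, 24, 10]

Answer: 49 63 58 24 10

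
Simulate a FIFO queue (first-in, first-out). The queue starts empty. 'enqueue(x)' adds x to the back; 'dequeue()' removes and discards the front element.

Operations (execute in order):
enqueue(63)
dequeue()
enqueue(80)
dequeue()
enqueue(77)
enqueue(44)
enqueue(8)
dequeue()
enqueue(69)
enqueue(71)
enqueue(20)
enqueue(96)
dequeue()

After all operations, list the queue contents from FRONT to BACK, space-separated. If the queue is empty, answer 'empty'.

enqueue(63): [63]
dequeue(): []
enqueue(80): [80]
dequeue(): []
enqueue(77): [77]
enqueue(44): [77, 44]
enqueue(8): [77, 44, 8]
dequeue(): [44, 8]
enqueue(69): [44, 8, 69]
enqueue(71): [44, 8, 69, 71]
enqueue(20): [44, 8, 69, 71, 20]
enqueue(96): [44, 8, 69, 71, 20, 96]
dequeue(): [8, 69, 71, 20, 96]

Answer: 8 69 71 20 96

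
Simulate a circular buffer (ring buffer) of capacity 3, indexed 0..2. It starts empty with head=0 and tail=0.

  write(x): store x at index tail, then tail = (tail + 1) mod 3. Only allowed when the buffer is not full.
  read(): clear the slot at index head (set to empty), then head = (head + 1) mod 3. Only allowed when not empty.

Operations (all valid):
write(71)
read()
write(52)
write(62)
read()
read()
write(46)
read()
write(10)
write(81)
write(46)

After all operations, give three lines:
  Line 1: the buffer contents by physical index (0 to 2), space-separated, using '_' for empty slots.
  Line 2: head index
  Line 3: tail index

write(71): buf=[71 _ _], head=0, tail=1, size=1
read(): buf=[_ _ _], head=1, tail=1, size=0
write(52): buf=[_ 52 _], head=1, tail=2, size=1
write(62): buf=[_ 52 62], head=1, tail=0, size=2
read(): buf=[_ _ 62], head=2, tail=0, size=1
read(): buf=[_ _ _], head=0, tail=0, size=0
write(46): buf=[46 _ _], head=0, tail=1, size=1
read(): buf=[_ _ _], head=1, tail=1, size=0
write(10): buf=[_ 10 _], head=1, tail=2, size=1
write(81): buf=[_ 10 81], head=1, tail=0, size=2
write(46): buf=[46 10 81], head=1, tail=1, size=3

Answer: 46 10 81
1
1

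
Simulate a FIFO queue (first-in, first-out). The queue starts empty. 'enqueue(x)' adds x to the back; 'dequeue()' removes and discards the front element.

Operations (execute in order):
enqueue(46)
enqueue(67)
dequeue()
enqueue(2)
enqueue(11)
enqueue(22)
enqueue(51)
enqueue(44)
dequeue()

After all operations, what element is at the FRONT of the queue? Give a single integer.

enqueue(46): queue = [46]
enqueue(67): queue = [46, 67]
dequeue(): queue = [67]
enqueue(2): queue = [67, 2]
enqueue(11): queue = [67, 2, 11]
enqueue(22): queue = [67, 2, 11, 22]
enqueue(51): queue = [67, 2, 11, 22, 51]
enqueue(44): queue = [67, 2, 11, 22, 51, 44]
dequeue(): queue = [2, 11, 22, 51, 44]

Answer: 2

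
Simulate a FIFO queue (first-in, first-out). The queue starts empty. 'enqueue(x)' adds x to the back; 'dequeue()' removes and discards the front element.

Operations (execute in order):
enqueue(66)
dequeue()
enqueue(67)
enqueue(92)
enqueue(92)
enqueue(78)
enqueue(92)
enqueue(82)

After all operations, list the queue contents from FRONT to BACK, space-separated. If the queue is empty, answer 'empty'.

enqueue(66): [66]
dequeue(): []
enqueue(67): [67]
enqueue(92): [67, 92]
enqueue(92): [67, 92, 92]
enqueue(78): [67, 92, 92, 78]
enqueue(92): [67, 92, 92, 78, 92]
enqueue(82): [67, 92, 92, 78, 92, 82]

Answer: 67 92 92 78 92 82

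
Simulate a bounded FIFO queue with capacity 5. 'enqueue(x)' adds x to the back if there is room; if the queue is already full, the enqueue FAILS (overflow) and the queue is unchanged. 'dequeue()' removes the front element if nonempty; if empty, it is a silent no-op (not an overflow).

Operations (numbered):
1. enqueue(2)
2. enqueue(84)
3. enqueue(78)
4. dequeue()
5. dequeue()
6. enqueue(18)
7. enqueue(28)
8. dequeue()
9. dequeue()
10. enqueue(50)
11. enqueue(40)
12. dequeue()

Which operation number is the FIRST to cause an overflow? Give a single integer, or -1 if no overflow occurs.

Answer: -1

Derivation:
1. enqueue(2): size=1
2. enqueue(84): size=2
3. enqueue(78): size=3
4. dequeue(): size=2
5. dequeue(): size=1
6. enqueue(18): size=2
7. enqueue(28): size=3
8. dequeue(): size=2
9. dequeue(): size=1
10. enqueue(50): size=2
11. enqueue(40): size=3
12. dequeue(): size=2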